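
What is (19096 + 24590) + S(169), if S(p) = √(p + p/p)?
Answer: 43686 + √170 ≈ 43699.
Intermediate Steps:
S(p) = √(1 + p) (S(p) = √(p + 1) = √(1 + p))
(19096 + 24590) + S(169) = (19096 + 24590) + √(1 + 169) = 43686 + √170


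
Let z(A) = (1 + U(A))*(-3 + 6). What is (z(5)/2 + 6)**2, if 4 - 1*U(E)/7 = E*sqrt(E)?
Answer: 32463/2 - 10395*sqrt(5)/2 ≈ 4609.5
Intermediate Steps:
U(E) = 28 - 7*E**(3/2) (U(E) = 28 - 7*E*sqrt(E) = 28 - 7*E**(3/2))
z(A) = 87 - 21*A**(3/2) (z(A) = (1 + (28 - 7*A**(3/2)))*(-3 + 6) = (29 - 7*A**(3/2))*3 = 87 - 21*A**(3/2))
(z(5)/2 + 6)**2 = ((87 - 105*sqrt(5))/2 + 6)**2 = ((87 - 105*sqrt(5))*(1/2) + 6)**2 = ((87/2 - 105*sqrt(5)/2) + 6)**2 = (99/2 - 105*sqrt(5)/2)**2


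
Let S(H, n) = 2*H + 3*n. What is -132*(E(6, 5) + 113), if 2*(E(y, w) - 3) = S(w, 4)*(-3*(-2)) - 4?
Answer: -23760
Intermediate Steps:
E(y, w) = 37 + 6*w (E(y, w) = 3 + ((2*w + 3*4)*(-3*(-2)) - 4)/2 = 3 + ((2*w + 12)*6 - 4)/2 = 3 + ((12 + 2*w)*6 - 4)/2 = 3 + ((72 + 12*w) - 4)/2 = 3 + (68 + 12*w)/2 = 3 + (34 + 6*w) = 37 + 6*w)
-132*(E(6, 5) + 113) = -132*((37 + 6*5) + 113) = -132*((37 + 30) + 113) = -132*(67 + 113) = -132*180 = -23760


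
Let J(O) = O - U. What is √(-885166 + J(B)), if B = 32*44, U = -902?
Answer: 26*I*√1306 ≈ 939.6*I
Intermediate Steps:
B = 1408
J(O) = 902 + O (J(O) = O - 1*(-902) = O + 902 = 902 + O)
√(-885166 + J(B)) = √(-885166 + (902 + 1408)) = √(-885166 + 2310) = √(-882856) = 26*I*√1306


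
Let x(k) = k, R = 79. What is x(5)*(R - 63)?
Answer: 80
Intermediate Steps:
x(5)*(R - 63) = 5*(79 - 63) = 5*16 = 80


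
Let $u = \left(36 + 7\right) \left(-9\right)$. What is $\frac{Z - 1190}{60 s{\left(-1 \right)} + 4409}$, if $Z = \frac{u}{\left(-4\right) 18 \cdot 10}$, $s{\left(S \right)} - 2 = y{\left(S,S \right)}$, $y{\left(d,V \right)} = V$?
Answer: $- \frac{873}{3280} \approx -0.26616$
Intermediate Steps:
$s{\left(S \right)} = 2 + S$
$u = -387$ ($u = 43 \left(-9\right) = -387$)
$Z = \frac{43}{80}$ ($Z = - \frac{387}{\left(-4\right) 18 \cdot 10} = - \frac{387}{\left(-72\right) 10} = - \frac{387}{-720} = \left(-387\right) \left(- \frac{1}{720}\right) = \frac{43}{80} \approx 0.5375$)
$\frac{Z - 1190}{60 s{\left(-1 \right)} + 4409} = \frac{\frac{43}{80} - 1190}{60 \left(2 - 1\right) + 4409} = \frac{\frac{43}{80} - 1190}{60 \cdot 1 + 4409} = \frac{\frac{43}{80} - 1190}{60 + 4409} = - \frac{95157}{80 \cdot 4469} = \left(- \frac{95157}{80}\right) \frac{1}{4469} = - \frac{873}{3280}$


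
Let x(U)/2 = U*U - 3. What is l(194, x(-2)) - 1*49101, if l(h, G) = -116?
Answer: -49217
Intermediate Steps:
x(U) = -6 + 2*U**2 (x(U) = 2*(U*U - 3) = 2*(U**2 - 3) = 2*(-3 + U**2) = -6 + 2*U**2)
l(194, x(-2)) - 1*49101 = -116 - 1*49101 = -116 - 49101 = -49217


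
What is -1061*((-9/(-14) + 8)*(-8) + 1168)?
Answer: -8161212/7 ≈ -1.1659e+6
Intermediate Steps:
-1061*((-9/(-14) + 8)*(-8) + 1168) = -1061*((-9*(-1/14) + 8)*(-8) + 1168) = -1061*((9/14 + 8)*(-8) + 1168) = -1061*((121/14)*(-8) + 1168) = -1061*(-484/7 + 1168) = -1061*7692/7 = -8161212/7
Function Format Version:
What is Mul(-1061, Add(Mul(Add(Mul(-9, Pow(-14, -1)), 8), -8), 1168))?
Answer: Rational(-8161212, 7) ≈ -1.1659e+6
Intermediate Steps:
Mul(-1061, Add(Mul(Add(Mul(-9, Pow(-14, -1)), 8), -8), 1168)) = Mul(-1061, Add(Mul(Add(Mul(-9, Rational(-1, 14)), 8), -8), 1168)) = Mul(-1061, Add(Mul(Add(Rational(9, 14), 8), -8), 1168)) = Mul(-1061, Add(Mul(Rational(121, 14), -8), 1168)) = Mul(-1061, Add(Rational(-484, 7), 1168)) = Mul(-1061, Rational(7692, 7)) = Rational(-8161212, 7)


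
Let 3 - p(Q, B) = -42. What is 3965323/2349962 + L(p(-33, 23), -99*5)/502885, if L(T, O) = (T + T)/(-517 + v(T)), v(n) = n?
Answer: 47060783806949/27889551112732 ≈ 1.6874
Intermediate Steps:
p(Q, B) = 45 (p(Q, B) = 3 - 1*(-42) = 3 + 42 = 45)
L(T, O) = 2*T/(-517 + T) (L(T, O) = (T + T)/(-517 + T) = (2*T)/(-517 + T) = 2*T/(-517 + T))
3965323/2349962 + L(p(-33, 23), -99*5)/502885 = 3965323/2349962 + (2*45/(-517 + 45))/502885 = 3965323*(1/2349962) + (2*45/(-472))*(1/502885) = 3965323/2349962 + (2*45*(-1/472))*(1/502885) = 3965323/2349962 - 45/236*1/502885 = 3965323/2349962 - 9/23736172 = 47060783806949/27889551112732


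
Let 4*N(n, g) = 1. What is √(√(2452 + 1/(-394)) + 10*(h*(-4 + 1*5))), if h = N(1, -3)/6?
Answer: √(582135 + 31914*√4699238)/1182 ≈ 7.0664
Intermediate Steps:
N(n, g) = ¼ (N(n, g) = (¼)*1 = ¼)
h = 1/24 (h = (¼)/6 = (¼)*(⅙) = 1/24 ≈ 0.041667)
√(√(2452 + 1/(-394)) + 10*(h*(-4 + 1*5))) = √(√(2452 + 1/(-394)) + 10*((-4 + 1*5)/24)) = √(√(2452 - 1/394) + 10*((-4 + 5)/24)) = √(√(966087/394) + 10*((1/24)*1)) = √(9*√4699238/394 + 10*(1/24)) = √(9*√4699238/394 + 5/12) = √(5/12 + 9*√4699238/394)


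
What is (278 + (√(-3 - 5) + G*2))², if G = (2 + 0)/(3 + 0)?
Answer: 702172/9 + 3352*I*√2/3 ≈ 78019.0 + 1580.1*I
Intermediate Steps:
G = ⅔ (G = 2/3 = 2*(⅓) = ⅔ ≈ 0.66667)
(278 + (√(-3 - 5) + G*2))² = (278 + (√(-3 - 5) + (⅔)*2))² = (278 + (√(-8) + 4/3))² = (278 + (2*I*√2 + 4/3))² = (278 + (4/3 + 2*I*√2))² = (838/3 + 2*I*√2)²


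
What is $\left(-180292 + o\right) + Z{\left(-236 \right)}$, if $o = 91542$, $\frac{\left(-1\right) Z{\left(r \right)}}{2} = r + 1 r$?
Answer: $-87806$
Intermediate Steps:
$Z{\left(r \right)} = - 4 r$ ($Z{\left(r \right)} = - 2 \left(r + 1 r\right) = - 2 \left(r + r\right) = - 2 \cdot 2 r = - 4 r$)
$\left(-180292 + o\right) + Z{\left(-236 \right)} = \left(-180292 + 91542\right) - -944 = -88750 + 944 = -87806$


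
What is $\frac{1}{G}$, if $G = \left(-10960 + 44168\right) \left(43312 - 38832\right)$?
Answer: $\frac{1}{148771840} \approx 6.7217 \cdot 10^{-9}$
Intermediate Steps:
$G = 148771840$ ($G = 33208 \cdot 4480 = 148771840$)
$\frac{1}{G} = \frac{1}{148771840}$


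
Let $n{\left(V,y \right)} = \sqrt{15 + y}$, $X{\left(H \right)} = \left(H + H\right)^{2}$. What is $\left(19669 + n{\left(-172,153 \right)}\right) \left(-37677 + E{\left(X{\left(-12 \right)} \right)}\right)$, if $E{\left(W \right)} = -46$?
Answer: $-741973687 - 75446 \sqrt{42} \approx -7.4246 \cdot 10^{8}$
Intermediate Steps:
$X{\left(H \right)} = 4 H^{2}$ ($X{\left(H \right)} = \left(2 H\right)^{2} = 4 H^{2}$)
$\left(19669 + n{\left(-172,153 \right)}\right) \left(-37677 + E{\left(X{\left(-12 \right)} \right)}\right) = \left(19669 + \sqrt{15 + 153}\right) \left(-37677 - 46\right) = \left(19669 + \sqrt{168}\right) \left(-37723\right) = \left(19669 + 2 \sqrt{42}\right) \left(-37723\right) = -741973687 - 75446 \sqrt{42}$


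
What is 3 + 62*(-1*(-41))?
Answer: 2545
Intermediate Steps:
3 + 62*(-1*(-41)) = 3 + 62*41 = 3 + 2542 = 2545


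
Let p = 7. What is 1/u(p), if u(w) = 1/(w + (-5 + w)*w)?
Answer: 21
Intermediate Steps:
u(w) = 1/(w + w*(-5 + w))
1/u(p) = 1/(1/(7*(-4 + 7))) = 1/((1/7)/3) = 1/((1/7)*(1/3)) = 1/(1/21) = 21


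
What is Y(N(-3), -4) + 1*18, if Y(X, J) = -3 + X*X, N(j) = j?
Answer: 24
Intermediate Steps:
Y(X, J) = -3 + X**2
Y(N(-3), -4) + 1*18 = (-3 + (-3)**2) + 1*18 = (-3 + 9) + 18 = 6 + 18 = 24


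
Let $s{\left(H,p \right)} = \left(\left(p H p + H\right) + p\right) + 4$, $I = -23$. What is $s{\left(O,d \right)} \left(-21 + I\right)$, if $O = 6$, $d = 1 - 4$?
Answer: $-2684$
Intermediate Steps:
$d = -3$ ($d = 1 - 4 = -3$)
$s{\left(H,p \right)} = 4 + H + p + H p^{2}$ ($s{\left(H,p \right)} = \left(\left(H p p + H\right) + p\right) + 4 = \left(\left(H p^{2} + H\right) + p\right) + 4 = \left(\left(H + H p^{2}\right) + p\right) + 4 = \left(H + p + H p^{2}\right) + 4 = 4 + H + p + H p^{2}$)
$s{\left(O,d \right)} \left(-21 + I\right) = \left(4 + 6 - 3 + 6 \left(-3\right)^{2}\right) \left(-21 - 23\right) = \left(4 + 6 - 3 + 6 \cdot 9\right) \left(-44\right) = \left(4 + 6 - 3 + 54\right) \left(-44\right) = 61 \left(-44\right) = -2684$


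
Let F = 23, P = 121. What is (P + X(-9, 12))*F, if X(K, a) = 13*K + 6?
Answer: 230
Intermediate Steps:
X(K, a) = 6 + 13*K
(P + X(-9, 12))*F = (121 + (6 + 13*(-9)))*23 = (121 + (6 - 117))*23 = (121 - 111)*23 = 10*23 = 230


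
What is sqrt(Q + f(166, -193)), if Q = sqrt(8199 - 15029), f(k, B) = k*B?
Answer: sqrt(-32038 + I*sqrt(6830)) ≈ 0.231 + 178.99*I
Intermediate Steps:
f(k, B) = B*k
Q = I*sqrt(6830) (Q = sqrt(-6830) = I*sqrt(6830) ≈ 82.644*I)
sqrt(Q + f(166, -193)) = sqrt(I*sqrt(6830) - 193*166) = sqrt(I*sqrt(6830) - 32038) = sqrt(-32038 + I*sqrt(6830))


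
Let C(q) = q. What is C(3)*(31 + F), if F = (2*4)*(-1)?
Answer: 69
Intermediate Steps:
F = -8 (F = 8*(-1) = -8)
C(3)*(31 + F) = 3*(31 - 8) = 3*23 = 69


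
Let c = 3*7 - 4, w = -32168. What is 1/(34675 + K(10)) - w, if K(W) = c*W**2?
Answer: 1170111001/36375 ≈ 32168.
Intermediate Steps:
c = 17 (c = 21 - 4 = 17)
K(W) = 17*W**2
1/(34675 + K(10)) - w = 1/(34675 + 17*10**2) - 1*(-32168) = 1/(34675 + 17*100) + 32168 = 1/(34675 + 1700) + 32168 = 1/36375 + 32168 = 1170111001/36375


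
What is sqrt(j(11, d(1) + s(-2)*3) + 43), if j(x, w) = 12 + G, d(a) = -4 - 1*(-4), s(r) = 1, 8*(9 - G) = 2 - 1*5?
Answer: sqrt(1030)/4 ≈ 8.0234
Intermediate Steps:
G = 75/8 (G = 9 - (2 - 1*5)/8 = 9 - (2 - 5)/8 = 9 - 1/8*(-3) = 9 + 3/8 = 75/8 ≈ 9.3750)
d(a) = 0 (d(a) = -4 + 4 = 0)
j(x, w) = 171/8 (j(x, w) = 12 + 75/8 = 171/8)
sqrt(j(11, d(1) + s(-2)*3) + 43) = sqrt(171/8 + 43) = sqrt(515/8) = sqrt(1030)/4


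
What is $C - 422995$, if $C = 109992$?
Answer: $-313003$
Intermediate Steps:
$C - 422995 = 109992 - 422995 = -313003$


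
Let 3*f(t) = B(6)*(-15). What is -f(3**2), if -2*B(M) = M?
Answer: -15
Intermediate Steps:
B(M) = -M/2
f(t) = 15 (f(t) = (-1/2*6*(-15))/3 = (-3*(-15))/3 = (1/3)*45 = 15)
-f(3**2) = -1*15 = -15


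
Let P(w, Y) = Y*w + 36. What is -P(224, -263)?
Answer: 58876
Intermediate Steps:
P(w, Y) = 36 + Y*w
-P(224, -263) = -(36 - 263*224) = -(36 - 58912) = -1*(-58876) = 58876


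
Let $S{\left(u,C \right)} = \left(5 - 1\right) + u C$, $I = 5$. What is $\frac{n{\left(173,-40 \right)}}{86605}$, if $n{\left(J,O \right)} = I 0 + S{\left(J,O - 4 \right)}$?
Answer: $- \frac{7608}{86605} \approx -0.087847$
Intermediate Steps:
$S{\left(u,C \right)} = 4 + C u$ ($S{\left(u,C \right)} = \left(5 - 1\right) + C u = 4 + C u$)
$n{\left(J,O \right)} = 4 + J \left(-4 + O\right)$ ($n{\left(J,O \right)} = 5 \cdot 0 + \left(4 + \left(O - 4\right) J\right) = 0 + \left(4 + \left(O - 4\right) J\right) = 0 + \left(4 + \left(-4 + O\right) J\right) = 0 + \left(4 + J \left(-4 + O\right)\right) = 4 + J \left(-4 + O\right)$)
$\frac{n{\left(173,-40 \right)}}{86605} = \frac{4 + 173 \left(-4 - 40\right)}{86605} = \left(4 + 173 \left(-44\right)\right) \frac{1}{86605} = \left(4 - 7612\right) \frac{1}{86605} = \left(-7608\right) \frac{1}{86605} = - \frac{7608}{86605}$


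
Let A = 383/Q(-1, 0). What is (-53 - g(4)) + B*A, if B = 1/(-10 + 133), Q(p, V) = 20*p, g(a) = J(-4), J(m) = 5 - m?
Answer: -152903/2460 ≈ -62.156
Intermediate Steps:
g(a) = 9 (g(a) = 5 - 1*(-4) = 5 + 4 = 9)
A = -383/20 (A = 383/((20*(-1))) = 383/(-20) = 383*(-1/20) = -383/20 ≈ -19.150)
B = 1/123 ≈ 0.0081301
(-53 - g(4)) + B*A = (-53 - 1*9) + (1/123)*(-383/20) = (-53 - 9) - 383/2460 = -62 - 383/2460 = -152903/2460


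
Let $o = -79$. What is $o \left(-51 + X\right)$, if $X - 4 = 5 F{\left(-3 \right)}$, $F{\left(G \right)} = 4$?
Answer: $2133$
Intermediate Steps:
$X = 24$ ($X = 4 + 5 \cdot 4 = 4 + 20 = 24$)
$o \left(-51 + X\right) = - 79 \left(-51 + 24\right) = \left(-79\right) \left(-27\right) = 2133$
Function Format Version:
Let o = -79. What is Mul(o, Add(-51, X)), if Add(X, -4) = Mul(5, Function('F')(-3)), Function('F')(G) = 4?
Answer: 2133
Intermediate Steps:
X = 24 (X = Add(4, Mul(5, 4)) = Add(4, 20) = 24)
Mul(o, Add(-51, X)) = Mul(-79, Add(-51, 24)) = Mul(-79, -27) = 2133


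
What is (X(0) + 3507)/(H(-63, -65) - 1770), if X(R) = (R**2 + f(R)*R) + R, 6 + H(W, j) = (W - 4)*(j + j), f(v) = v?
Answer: 3507/6934 ≈ 0.50577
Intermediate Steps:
H(W, j) = -6 + 2*j*(-4 + W) (H(W, j) = -6 + (W - 4)*(j + j) = -6 + (-4 + W)*(2*j) = -6 + 2*j*(-4 + W))
X(R) = R + 2*R**2 (X(R) = (R**2 + R*R) + R = (R**2 + R**2) + R = 2*R**2 + R = R + 2*R**2)
(X(0) + 3507)/(H(-63, -65) - 1770) = (0*(1 + 2*0) + 3507)/((-6 - 8*(-65) + 2*(-63)*(-65)) - 1770) = (0*(1 + 0) + 3507)/((-6 + 520 + 8190) - 1770) = (0*1 + 3507)/(8704 - 1770) = (0 + 3507)/6934 = 3507*(1/6934) = 3507/6934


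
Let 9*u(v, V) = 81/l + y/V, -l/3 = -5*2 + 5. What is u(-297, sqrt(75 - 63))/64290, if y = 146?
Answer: 1/107150 + 73*sqrt(3)/1735830 ≈ 8.2174e-5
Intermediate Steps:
l = 15 (l = -3*(-5*2 + 5) = -3*(-10 + 5) = -3*(-5) = 15)
u(v, V) = 3/5 + 146/(9*V) (u(v, V) = (81/15 + 146/V)/9 = (81*(1/15) + 146/V)/9 = (27/5 + 146/V)/9 = 3/5 + 146/(9*V))
u(-297, sqrt(75 - 63))/64290 = ((730 + 27*sqrt(75 - 63))/(45*(sqrt(75 - 63))))/64290 = ((730 + 27*sqrt(12))/(45*(sqrt(12))))*(1/64290) = ((730 + 27*(2*sqrt(3)))/(45*((2*sqrt(3)))))*(1/64290) = ((sqrt(3)/6)*(730 + 54*sqrt(3))/45)*(1/64290) = (sqrt(3)*(730 + 54*sqrt(3))/270)*(1/64290) = sqrt(3)*(730 + 54*sqrt(3))/17358300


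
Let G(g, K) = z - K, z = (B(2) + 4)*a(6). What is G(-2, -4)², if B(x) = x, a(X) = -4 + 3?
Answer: 4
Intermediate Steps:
a(X) = -1
z = -6 (z = (2 + 4)*(-1) = 6*(-1) = -6)
G(g, K) = -6 - K
G(-2, -4)² = (-6 - 1*(-4))² = (-6 + 4)² = (-2)² = 4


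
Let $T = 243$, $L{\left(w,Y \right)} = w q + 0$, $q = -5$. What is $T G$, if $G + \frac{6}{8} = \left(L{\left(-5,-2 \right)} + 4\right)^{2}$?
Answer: $\frac{816723}{4} \approx 2.0418 \cdot 10^{5}$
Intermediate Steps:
$L{\left(w,Y \right)} = - 5 w$ ($L{\left(w,Y \right)} = w \left(-5\right) + 0 = - 5 w + 0 = - 5 w$)
$G = \frac{3361}{4}$ ($G = - \frac{3}{4} + \left(\left(-5\right) \left(-5\right) + 4\right)^{2} = - \frac{3}{4} + \left(25 + 4\right)^{2} = - \frac{3}{4} + 29^{2} = - \frac{3}{4} + 841 = \frac{3361}{4} \approx 840.25$)
$T G = 243 \cdot \frac{3361}{4} = \frac{816723}{4}$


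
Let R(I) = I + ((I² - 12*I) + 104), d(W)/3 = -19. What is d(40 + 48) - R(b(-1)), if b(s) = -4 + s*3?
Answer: -287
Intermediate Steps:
d(W) = -57 (d(W) = 3*(-19) = -57)
b(s) = -4 + 3*s
R(I) = 104 + I² - 11*I (R(I) = I + (104 + I² - 12*I) = 104 + I² - 11*I)
d(40 + 48) - R(b(-1)) = -57 - (104 + (-4 + 3*(-1))² - 11*(-4 + 3*(-1))) = -57 - (104 + (-4 - 3)² - 11*(-4 - 3)) = -57 - (104 + (-7)² - 11*(-7)) = -57 - (104 + 49 + 77) = -57 - 1*230 = -57 - 230 = -287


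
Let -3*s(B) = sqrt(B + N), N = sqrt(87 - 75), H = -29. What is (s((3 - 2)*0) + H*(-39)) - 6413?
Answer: -5282 - sqrt(2)*3**(1/4)/3 ≈ -5282.6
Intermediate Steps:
N = 2*sqrt(3) (N = sqrt(12) = 2*sqrt(3) ≈ 3.4641)
s(B) = -sqrt(B + 2*sqrt(3))/3
(s((3 - 2)*0) + H*(-39)) - 6413 = (-sqrt((3 - 2)*0 + 2*sqrt(3))/3 - 29*(-39)) - 6413 = (-sqrt(1*0 + 2*sqrt(3))/3 + 1131) - 6413 = (-sqrt(0 + 2*sqrt(3))/3 + 1131) - 6413 = (-sqrt(2)*3**(1/4)/3 + 1131) - 6413 = (1131 - sqrt(2)*3**(1/4)/3) - 6413 = -5282 - sqrt(2)*3**(1/4)/3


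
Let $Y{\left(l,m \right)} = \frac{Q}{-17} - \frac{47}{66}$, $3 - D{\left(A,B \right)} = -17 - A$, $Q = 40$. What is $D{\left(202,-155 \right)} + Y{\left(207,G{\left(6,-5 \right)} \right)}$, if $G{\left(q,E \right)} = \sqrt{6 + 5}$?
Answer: $\frac{245645}{1122} \approx 218.94$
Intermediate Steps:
$G{\left(q,E \right)} = \sqrt{11}$
$D{\left(A,B \right)} = 20 + A$ ($D{\left(A,B \right)} = 3 - \left(-17 - A\right) = 3 + \left(17 + A\right) = 20 + A$)
$Y{\left(l,m \right)} = - \frac{3439}{1122}$ ($Y{\left(l,m \right)} = \frac{40}{-17} - \frac{47}{66} = 40 \left(- \frac{1}{17}\right) - \frac{47}{66} = - \frac{40}{17} - \frac{47}{66} = - \frac{3439}{1122}$)
$D{\left(202,-155 \right)} + Y{\left(207,G{\left(6,-5 \right)} \right)} = \left(20 + 202\right) - \frac{3439}{1122} = 222 - \frac{3439}{1122} = \frac{245645}{1122}$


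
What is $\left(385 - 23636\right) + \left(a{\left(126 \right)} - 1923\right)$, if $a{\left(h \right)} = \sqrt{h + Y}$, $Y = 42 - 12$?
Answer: $-25174 + 2 \sqrt{39} \approx -25162.0$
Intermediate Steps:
$Y = 30$ ($Y = 42 - 12 = 30$)
$a{\left(h \right)} = \sqrt{30 + h}$ ($a{\left(h \right)} = \sqrt{h + 30} = \sqrt{30 + h}$)
$\left(385 - 23636\right) + \left(a{\left(126 \right)} - 1923\right) = \left(385 - 23636\right) + \left(\sqrt{30 + 126} - 1923\right) = -23251 - \left(1923 - \sqrt{156}\right) = -23251 - \left(1923 - 2 \sqrt{39}\right) = -25174 + 2 \sqrt{39}$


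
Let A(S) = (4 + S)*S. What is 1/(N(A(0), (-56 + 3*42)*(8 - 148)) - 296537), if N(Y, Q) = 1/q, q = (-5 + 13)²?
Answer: -64/18978367 ≈ -3.3723e-6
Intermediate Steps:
q = 64 (q = 8² = 64)
A(S) = S*(4 + S)
N(Y, Q) = 1/64
1/(N(A(0), (-56 + 3*42)*(8 - 148)) - 296537) = 1/(1/64 - 296537) = 1/(-18978367/64) = -64/18978367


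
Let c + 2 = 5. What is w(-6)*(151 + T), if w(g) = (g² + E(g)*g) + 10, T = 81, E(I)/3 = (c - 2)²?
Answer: 6496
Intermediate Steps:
c = 3 (c = -2 + 5 = 3)
E(I) = 3 (E(I) = 3*(3 - 2)² = 3*1² = 3*1 = 3)
w(g) = 10 + g² + 3*g (w(g) = (g² + 3*g) + 10 = 10 + g² + 3*g)
w(-6)*(151 + T) = (10 + (-6)² + 3*(-6))*(151 + 81) = (10 + 36 - 18)*232 = 28*232 = 6496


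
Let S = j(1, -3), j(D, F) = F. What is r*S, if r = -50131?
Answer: 150393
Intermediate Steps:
S = -3
r*S = -50131*(-3) = 150393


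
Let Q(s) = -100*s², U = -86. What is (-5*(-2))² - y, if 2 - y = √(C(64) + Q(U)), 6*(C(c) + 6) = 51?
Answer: 98 + 3*I*√328710/2 ≈ 98.0 + 860.0*I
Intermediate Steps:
C(c) = 5/2 (C(c) = -6 + (⅙)*51 = -6 + 17/2 = 5/2)
y = 2 - 3*I*√328710/2 (y = 2 - √(5/2 - 100*(-86)²) = 2 - √(5/2 - 100*7396) = 2 - √(5/2 - 739600) = 2 - √(-1479195/2) = 2 - 3*I*√328710/2 ≈ 2.0 - 860.0*I)
(-5*(-2))² - y = (-5*(-2))² - (2 - 3*I*√328710/2) = 10² + (-2 + 3*I*√328710/2) = 100 + (-2 + 3*I*√328710/2) = 98 + 3*I*√328710/2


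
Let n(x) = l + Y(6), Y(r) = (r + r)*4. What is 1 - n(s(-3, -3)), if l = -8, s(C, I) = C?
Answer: -39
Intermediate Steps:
Y(r) = 8*r (Y(r) = (2*r)*4 = 8*r)
n(x) = 40 (n(x) = -8 + 8*6 = -8 + 48 = 40)
1 - n(s(-3, -3)) = 1 - 1*40 = 1 - 40 = -39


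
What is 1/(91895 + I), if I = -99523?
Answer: -1/7628 ≈ -0.00013110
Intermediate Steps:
1/(91895 + I) = 1/(91895 - 99523) = 1/(-7628) = -1/7628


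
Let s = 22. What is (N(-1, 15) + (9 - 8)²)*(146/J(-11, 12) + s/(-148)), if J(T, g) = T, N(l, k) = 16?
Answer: -185725/814 ≈ -228.16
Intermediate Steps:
(N(-1, 15) + (9 - 8)²)*(146/J(-11, 12) + s/(-148)) = (16 + (9 - 8)²)*(146/(-11) + 22/(-148)) = (16 + 1²)*(146*(-1/11) + 22*(-1/148)) = (16 + 1)*(-146/11 - 11/74) = 17*(-10925/814) = -185725/814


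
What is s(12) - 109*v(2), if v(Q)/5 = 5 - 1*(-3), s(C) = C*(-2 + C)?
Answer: -4240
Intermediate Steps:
v(Q) = 40 (v(Q) = 5*(5 - 1*(-3)) = 5*(5 + 3) = 5*8 = 40)
s(12) - 109*v(2) = 12*(-2 + 12) - 109*40 = 12*10 - 4360 = 120 - 4360 = -4240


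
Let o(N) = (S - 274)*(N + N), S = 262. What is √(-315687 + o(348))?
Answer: I*√324039 ≈ 569.24*I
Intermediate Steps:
o(N) = -24*N (o(N) = (262 - 274)*(N + N) = -24*N)
√(-315687 + o(348)) = √(-315687 - 24*348) = √(-315687 - 8352) = √(-324039) = I*√324039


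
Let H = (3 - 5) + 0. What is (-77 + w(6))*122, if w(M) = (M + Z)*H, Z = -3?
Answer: -10126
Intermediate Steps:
H = -2 (H = -2 + 0 = -2)
w(M) = 6 - 2*M (w(M) = (M - 3)*(-2) = (-3 + M)*(-2) = 6 - 2*M)
(-77 + w(6))*122 = (-77 + (6 - 2*6))*122 = (-77 + (6 - 12))*122 = (-77 - 6)*122 = -83*122 = -10126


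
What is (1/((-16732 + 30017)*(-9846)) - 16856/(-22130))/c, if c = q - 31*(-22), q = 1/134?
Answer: 14772388175401/13227163858926135 ≈ 0.0011168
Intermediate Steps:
q = 1/134 ≈ 0.0074627
c = 91389/134 (c = 1/134 - 31*(-22) = 1/134 + 682 = 91389/134 ≈ 682.01)
(1/((-16732 + 30017)*(-9846)) - 16856/(-22130))/c = (1/((-16732 + 30017)*(-9846)) - 16856/(-22130))/(91389/134) = (-1/9846/13285 - 16856*(-1/22130))*(134/91389) = ((1/13285)*(-1/9846) + 8428/11065)*(134/91389) = (-1/130804110 + 8428/11065)*(134/91389) = (220483405603/289469495430)*(134/91389) = 14772388175401/13227163858926135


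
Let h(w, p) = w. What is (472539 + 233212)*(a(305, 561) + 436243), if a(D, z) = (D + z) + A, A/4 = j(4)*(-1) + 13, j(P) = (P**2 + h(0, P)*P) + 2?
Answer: 308475998839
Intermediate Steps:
j(P) = 2 + P**2 (j(P) = (P**2 + 0*P) + 2 = (P**2 + 0) + 2 = P**2 + 2 = 2 + P**2)
A = -20 (A = 4*((2 + 4**2)*(-1) + 13) = 4*((2 + 16)*(-1) + 13) = 4*(18*(-1) + 13) = 4*(-18 + 13) = 4*(-5) = -20)
a(D, z) = -20 + D + z (a(D, z) = (D + z) - 20 = -20 + D + z)
(472539 + 233212)*(a(305, 561) + 436243) = (472539 + 233212)*((-20 + 305 + 561) + 436243) = 705751*(846 + 436243) = 705751*437089 = 308475998839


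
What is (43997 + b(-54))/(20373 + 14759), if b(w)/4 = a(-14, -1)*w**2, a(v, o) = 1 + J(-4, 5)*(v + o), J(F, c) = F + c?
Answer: -119299/35132 ≈ -3.3957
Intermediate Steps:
a(v, o) = 1 + o + v (a(v, o) = 1 + (-4 + 5)*(v + o) = 1 + 1*(o + v) = 1 + (o + v) = 1 + o + v)
b(w) = -56*w**2 (b(w) = 4*((1 - 1 - 14)*w**2) = 4*(-14*w**2) = -56*w**2)
(43997 + b(-54))/(20373 + 14759) = (43997 - 56*(-54)**2)/(20373 + 14759) = (43997 - 56*2916)/35132 = (43997 - 163296)*(1/35132) = -119299*1/35132 = -119299/35132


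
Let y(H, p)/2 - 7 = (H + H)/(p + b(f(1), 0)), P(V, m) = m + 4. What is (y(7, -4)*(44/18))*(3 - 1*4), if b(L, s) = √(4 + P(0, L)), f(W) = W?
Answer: 308/9 ≈ 34.222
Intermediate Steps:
P(V, m) = 4 + m
b(L, s) = √(8 + L) (b(L, s) = √(4 + (4 + L)) = √(8 + L))
y(H, p) = 14 + 4*H/(3 + p) (y(H, p) = 14 + 2*((H + H)/(p + √(8 + 1))) = 14 + 2*((2*H)/(p + √9)) = 14 + 2*((2*H)/(p + 3)) = 14 + 2*((2*H)/(3 + p)) = 14 + 2*(2*H/(3 + p)) = 14 + 4*H/(3 + p))
(y(7, -4)*(44/18))*(3 - 1*4) = ((2*(21 + 2*7 + 7*(-4))/(3 - 4))*(44/18))*(3 - 1*4) = ((2*(21 + 14 - 28)/(-1))*(44*(1/18)))*(3 - 4) = ((2*(-1)*7)*(22/9))*(-1) = -14*22/9*(-1) = -308/9*(-1) = 308/9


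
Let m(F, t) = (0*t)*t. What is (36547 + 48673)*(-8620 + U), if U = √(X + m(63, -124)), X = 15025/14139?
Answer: -734596400 + 426100*√944171/4713 ≈ -7.3451e+8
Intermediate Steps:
m(F, t) = 0 (m(F, t) = 0*t = 0)
X = 15025/14139 (X = 15025*(1/14139) = 15025/14139 ≈ 1.0627)
U = 5*√944171/4713 (U = √(15025/14139 + 0) = √(15025/14139) = 5*√944171/4713 ≈ 1.0309)
(36547 + 48673)*(-8620 + U) = (36547 + 48673)*(-8620 + 5*√944171/4713) = 85220*(-8620 + 5*√944171/4713) = -734596400 + 426100*√944171/4713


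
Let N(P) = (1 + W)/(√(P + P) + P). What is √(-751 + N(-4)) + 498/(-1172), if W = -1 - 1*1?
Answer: -249/586 + √2*√(-(3003 - 1502*I*√2)/(2 - I*√2))/2 ≈ -0.42276 + 27.401*I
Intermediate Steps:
W = -2 (W = -1 - 1 = -2)
N(P) = -1/(P + √2*√P) (N(P) = (1 - 2)/(√(P + P) + P) = -1/(√(2*P) + P) = -1/(√2*√P + P) = -1/(P + √2*√P))
√(-751 + N(-4)) + 498/(-1172) = √(-751 - 1/(-4 + √2*√(-4))) + 498/(-1172) = √(-751 - 1/(-4 + √2*(2*I))) - 1/1172*498 = √(-751 - 1/(-4 + 2*I*√2)) - 249/586 = -249/586 + √(-751 - 1/(-4 + 2*I*√2))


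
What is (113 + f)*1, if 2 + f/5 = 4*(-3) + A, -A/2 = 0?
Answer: 43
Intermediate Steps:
A = 0 (A = -2*0 = 0)
f = -70 (f = -10 + 5*(4*(-3) + 0) = -10 + 5*(-12 + 0) = -10 + 5*(-12) = -10 - 60 = -70)
(113 + f)*1 = (113 - 70)*1 = 43*1 = 43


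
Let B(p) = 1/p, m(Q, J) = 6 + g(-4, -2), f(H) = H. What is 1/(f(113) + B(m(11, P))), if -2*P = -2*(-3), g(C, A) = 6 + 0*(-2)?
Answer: 12/1357 ≈ 0.0088430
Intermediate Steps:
g(C, A) = 6 (g(C, A) = 6 + 0 = 6)
P = -3 (P = -(-1)*(-3) = -½*6 = -3)
m(Q, J) = 12 (m(Q, J) = 6 + 6 = 12)
1/(f(113) + B(m(11, P))) = 1/(113 + 1/12) = 1/(1357/12) = 12/1357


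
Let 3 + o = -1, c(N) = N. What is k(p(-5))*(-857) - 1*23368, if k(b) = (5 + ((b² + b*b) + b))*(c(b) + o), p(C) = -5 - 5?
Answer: 2316242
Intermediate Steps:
o = -4 (o = -3 - 1 = -4)
p(C) = -10
k(b) = (-4 + b)*(5 + b + 2*b²) (k(b) = (5 + ((b² + b*b) + b))*(b - 4) = (5 + ((b² + b²) + b))*(-4 + b) = (5 + (2*b² + b))*(-4 + b) = (5 + (b + 2*b²))*(-4 + b) = (5 + b + 2*b²)*(-4 + b) = (-4 + b)*(5 + b + 2*b²))
k(p(-5))*(-857) - 1*23368 = (-20 - 10 - 7*(-10)² + 2*(-10)³)*(-857) - 1*23368 = (-20 - 10 - 7*100 + 2*(-1000))*(-857) - 23368 = (-20 - 10 - 700 - 2000)*(-857) - 23368 = -2730*(-857) - 23368 = 2339610 - 23368 = 2316242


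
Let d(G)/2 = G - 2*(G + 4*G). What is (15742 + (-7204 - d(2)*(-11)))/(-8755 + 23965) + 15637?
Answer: 39641152/2535 ≈ 15638.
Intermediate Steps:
d(G) = -18*G (d(G) = 2*(G - 2*(G + 4*G)) = 2*(G - 10*G) = 2*(-9*G) = -18*G)
(15742 + (-7204 - d(2)*(-11)))/(-8755 + 23965) + 15637 = (15742 + (-7204 - (-18*2)*(-11)))/(-8755 + 23965) + 15637 = (15742 + (-7204 - (-36)*(-11)))/15210 + 15637 = (15742 + (-7204 - 1*396))*(1/15210) + 15637 = (15742 + (-7204 - 396))*(1/15210) + 15637 = (15742 - 7600)*(1/15210) + 15637 = 8142*(1/15210) + 15637 = 1357/2535 + 15637 = 39641152/2535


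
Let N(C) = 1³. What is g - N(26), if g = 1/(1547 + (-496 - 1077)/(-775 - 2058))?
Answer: -4381391/4384224 ≈ -0.99935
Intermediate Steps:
N(C) = 1
g = 2833/4384224 (g = 1/(1547 - 1573/(-2833)) = 1/(1547 - 1573*(-1/2833)) = 1/(1547 + 1573/2833) = 1/(4384224/2833) = 2833/4384224 ≈ 0.00064618)
g - N(26) = 2833/4384224 - 1*1 = 2833/4384224 - 1 = -4381391/4384224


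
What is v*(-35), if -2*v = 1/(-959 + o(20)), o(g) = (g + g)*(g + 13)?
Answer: 35/722 ≈ 0.048476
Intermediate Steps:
o(g) = 2*g*(13 + g) (o(g) = (2*g)*(13 + g) = 2*g*(13 + g))
v = -1/722 (v = -1/(2*(-959 + 2*20*(13 + 20))) = -1/(2*(-959 + 2*20*33)) = -1/(2*(-959 + 1320)) = -½/361 = -½*1/361 = -1/722 ≈ -0.0013850)
v*(-35) = -1/722*(-35) = 35/722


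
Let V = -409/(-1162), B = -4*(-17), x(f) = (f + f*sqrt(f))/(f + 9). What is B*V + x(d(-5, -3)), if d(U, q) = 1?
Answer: 70111/2905 ≈ 24.135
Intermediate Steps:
x(f) = (f + f**(3/2))/(9 + f)
B = 68
V = 409/1162 (V = -409*(-1/1162) = 409/1162 ≈ 0.35198)
B*V + x(d(-5, -3)) = 68*(409/1162) + (1 + 1**(3/2))/(9 + 1) = 13906/581 + (1 + 1)/10 = 13906/581 + (1/10)*2 = 13906/581 + 1/5 = 70111/2905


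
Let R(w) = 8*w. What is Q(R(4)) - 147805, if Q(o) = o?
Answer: -147773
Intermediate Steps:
Q(R(4)) - 147805 = 8*4 - 147805 = 32 - 147805 = -147773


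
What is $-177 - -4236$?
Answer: $4059$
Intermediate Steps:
$-177 - -4236 = -177 + 4236 = 4059$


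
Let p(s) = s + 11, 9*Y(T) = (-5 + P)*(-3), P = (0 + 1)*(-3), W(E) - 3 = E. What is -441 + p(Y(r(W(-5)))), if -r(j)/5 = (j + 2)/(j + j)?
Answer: -1282/3 ≈ -427.33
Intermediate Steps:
W(E) = 3 + E
r(j) = -5*(2 + j)/(2*j) (r(j) = -5*(j + 2)/(j + j) = -5*(2 + j)/(2*j))
P = -3 (P = 1*(-3) = -3)
Y(T) = 8/3 (Y(T) = ((-5 - 3)*(-3))/9 = (-8*(-3))/9 = (⅑)*24 = 8/3)
p(s) = 11 + s
-441 + p(Y(r(W(-5)))) = -441 + (11 + 8/3) = -441 + 41/3 = -1282/3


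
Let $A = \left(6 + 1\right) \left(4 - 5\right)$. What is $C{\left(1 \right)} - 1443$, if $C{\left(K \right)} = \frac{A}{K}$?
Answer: $-1450$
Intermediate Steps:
$A = -7$ ($A = 7 \left(-1\right) = -7$)
$C{\left(K \right)} = - \frac{7}{K}$
$C{\left(1 \right)} - 1443 = - \frac{7}{1} - 1443 = \left(-7\right) 1 - 1443 = -7 - 1443 = -1450$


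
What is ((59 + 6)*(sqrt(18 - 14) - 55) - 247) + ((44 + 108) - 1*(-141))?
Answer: -3399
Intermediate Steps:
((59 + 6)*(sqrt(18 - 14) - 55) - 247) + ((44 + 108) - 1*(-141)) = (65*(sqrt(4) - 55) - 247) + (152 + 141) = (65*(2 - 55) - 247) + 293 = (65*(-53) - 247) + 293 = (-3445 - 247) + 293 = -3692 + 293 = -3399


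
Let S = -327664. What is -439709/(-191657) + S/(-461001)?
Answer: 265505387957/88354068657 ≈ 3.0050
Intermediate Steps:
-439709/(-191657) + S/(-461001) = -439709/(-191657) - 327664/(-461001) = -439709*(-1/191657) - 327664*(-1/461001) = 439709/191657 + 327664/461001 = 265505387957/88354068657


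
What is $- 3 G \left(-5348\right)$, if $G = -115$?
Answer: $-1845060$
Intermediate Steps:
$- 3 G \left(-5348\right) = \left(-3\right) \left(-115\right) \left(-5348\right) = 345 \left(-5348\right) = -1845060$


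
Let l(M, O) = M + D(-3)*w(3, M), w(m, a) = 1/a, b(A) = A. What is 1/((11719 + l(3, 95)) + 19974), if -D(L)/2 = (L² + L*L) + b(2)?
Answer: 3/95048 ≈ 3.1563e-5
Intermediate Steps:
D(L) = -4 - 4*L² (D(L) = -2*((L² + L*L) + 2) = -2*((L² + L²) + 2) = -2*(2*L² + 2) = -2*(2 + 2*L²) = -4 - 4*L²)
l(M, O) = M - 40/M (l(M, O) = M + (-4 - 4*(-3)²)/M = M + (-4 - 4*9)/M = M + (-4 - 36)/M = M - 40/M)
1/((11719 + l(3, 95)) + 19974) = 1/((11719 + (3 - 40/3)) + 19974) = 1/((11719 - 31/3) + 19974) = 1/(35126/3 + 19974) = 1/(95048/3) = 3/95048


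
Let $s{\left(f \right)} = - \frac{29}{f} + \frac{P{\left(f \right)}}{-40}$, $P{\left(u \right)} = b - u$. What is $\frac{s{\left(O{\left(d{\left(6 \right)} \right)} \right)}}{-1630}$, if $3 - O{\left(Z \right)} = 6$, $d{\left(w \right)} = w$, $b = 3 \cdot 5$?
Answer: $- \frac{553}{97800} \approx -0.0056544$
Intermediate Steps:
$b = 15$
$P{\left(u \right)} = 15 - u$
$O{\left(Z \right)} = -3$ ($O{\left(Z \right)} = 3 - 6 = -3$)
$s{\left(f \right)} = - \frac{3}{8} - \frac{29}{f} + \frac{f}{40}$ ($s{\left(f \right)} = - \frac{29}{f} + \frac{15 - f}{-40} = - \frac{29}{f} + \left(15 - f\right) \left(- \frac{1}{40}\right) = - \frac{29}{f} + \left(- \frac{3}{8} + \frac{f}{40}\right) = - \frac{3}{8} - \frac{29}{f} + \frac{f}{40}$)
$\frac{s{\left(O{\left(d{\left(6 \right)} \right)} \right)}}{-1630} = \frac{\frac{1}{40} \frac{1}{-3} \left(-1160 - 3 \left(-15 - 3\right)\right)}{-1630} = \frac{1}{40} \left(- \frac{1}{3}\right) \left(-1160 - -54\right) \left(- \frac{1}{1630}\right) = \frac{1}{40} \left(- \frac{1}{3}\right) \left(-1160 + 54\right) \left(- \frac{1}{1630}\right) = \frac{1}{40} \left(- \frac{1}{3}\right) \left(-1106\right) \left(- \frac{1}{1630}\right) = \frac{553}{60} \left(- \frac{1}{1630}\right) = - \frac{553}{97800}$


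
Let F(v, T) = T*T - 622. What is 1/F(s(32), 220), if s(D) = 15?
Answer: 1/47778 ≈ 2.0930e-5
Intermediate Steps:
F(v, T) = -622 + T² (F(v, T) = T² - 622 = -622 + T²)
1/F(s(32), 220) = 1/(-622 + 220²) = 1/(-622 + 48400) = 1/47778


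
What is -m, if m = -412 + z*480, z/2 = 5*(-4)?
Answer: 19612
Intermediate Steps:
z = -40 (z = 2*(5*(-4)) = 2*(-20) = -40)
m = -19612 (m = -412 - 40*480 = -412 - 19200 = -19612)
-m = -1*(-19612) = 19612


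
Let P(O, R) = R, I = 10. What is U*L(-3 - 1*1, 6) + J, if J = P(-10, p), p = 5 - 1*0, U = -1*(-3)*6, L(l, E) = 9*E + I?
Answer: 1157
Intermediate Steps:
L(l, E) = 10 + 9*E (L(l, E) = 9*E + 10 = 10 + 9*E)
U = 18 (U = 3*6 = 18)
p = 5 (p = 5 + 0 = 5)
J = 5
U*L(-3 - 1*1, 6) + J = 18*(10 + 9*6) + 5 = 18*(10 + 54) + 5 = 18*64 + 5 = 1152 + 5 = 1157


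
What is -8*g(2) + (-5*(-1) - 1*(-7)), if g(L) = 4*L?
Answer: -52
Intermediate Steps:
-8*g(2) + (-5*(-1) - 1*(-7)) = -32*2 + (-5*(-1) - 1*(-7)) = -8*8 + (5 + 7) = -64 + 12 = -52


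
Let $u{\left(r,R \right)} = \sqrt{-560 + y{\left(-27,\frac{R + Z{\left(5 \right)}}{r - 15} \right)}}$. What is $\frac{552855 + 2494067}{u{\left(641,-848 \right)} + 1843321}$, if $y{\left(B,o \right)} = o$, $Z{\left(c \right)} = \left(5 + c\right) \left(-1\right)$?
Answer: $\frac{878975255696053}{531760756452771} - \frac{1523461 i \sqrt{54996917}}{531760756452771} \approx 1.653 - 2.1246 \cdot 10^{-5} i$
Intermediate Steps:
$Z{\left(c \right)} = -5 - c$
$u{\left(r,R \right)} = \sqrt{-560 + \frac{-10 + R}{-15 + r}}$ ($u{\left(r,R \right)} = \sqrt{-560 + \frac{R - 10}{r - 15}} = \sqrt{-560 + \frac{R - 10}{-15 + r}} = \sqrt{-560 + \frac{-10 + R}{-15 + r}}$)
$\frac{552855 + 2494067}{u{\left(641,-848 \right)} + 1843321} = \frac{552855 + 2494067}{\sqrt{\frac{8390 - 848 - 358960}{-15 + 641}} + 1843321} = \frac{3046922}{\sqrt{\frac{8390 - 848 - 358960}{626}} + 1843321} = \frac{3046922}{\sqrt{\frac{1}{626} \left(-351418\right)} + 1843321} = \frac{3046922}{\sqrt{- \frac{175709}{313}} + 1843321} = \frac{3046922}{\frac{i \sqrt{54996917}}{313} + 1843321} = \frac{3046922}{1843321 + \frac{i \sqrt{54996917}}{313}}$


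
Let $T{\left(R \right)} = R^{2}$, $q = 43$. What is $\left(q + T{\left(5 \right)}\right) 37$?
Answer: $2516$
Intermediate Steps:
$\left(q + T{\left(5 \right)}\right) 37 = \left(43 + 5^{2}\right) 37 = \left(43 + 25\right) 37 = 68 \cdot 37 = 2516$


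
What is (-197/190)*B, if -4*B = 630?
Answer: 12411/76 ≈ 163.30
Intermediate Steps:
B = -315/2 (B = -1/4*630 = -315/2 ≈ -157.50)
(-197/190)*B = -197/190*(-315/2) = 12411/76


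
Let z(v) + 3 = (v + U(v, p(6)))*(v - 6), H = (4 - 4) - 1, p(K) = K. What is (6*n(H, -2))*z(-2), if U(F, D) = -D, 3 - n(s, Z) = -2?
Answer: 1830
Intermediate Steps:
H = -1 (H = 0 - 1 = -1)
n(s, Z) = 5 (n(s, Z) = 3 - 1*(-2) = 3 + 2 = 5)
z(v) = -3 + (-6 + v)² (z(v) = -3 + (v - 1*6)*(v - 6) = -3 + (v - 6)*(-6 + v) = -3 + (-6 + v)*(-6 + v) = -3 + (-6 + v)²)
(6*n(H, -2))*z(-2) = (6*5)*(33 + (-2)² - 12*(-2)) = 30*(33 + 4 + 24) = 30*61 = 1830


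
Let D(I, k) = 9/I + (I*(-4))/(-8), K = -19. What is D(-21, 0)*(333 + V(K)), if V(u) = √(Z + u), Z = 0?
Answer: -50949/14 - 153*I*√19/14 ≈ -3639.2 - 47.637*I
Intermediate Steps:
D(I, k) = I/2 + 9/I (D(I, k) = 9/I - 4*I*(-⅛) = 9/I + I/2 = I/2 + 9/I)
V(u) = √u (V(u) = √(0 + u) = √u)
D(-21, 0)*(333 + V(K)) = ((½)*(-21) + 9/(-21))*(333 + √(-19)) = (-21/2 + 9*(-1/21))*(333 + I*√19) = (-21/2 - 3/7)*(333 + I*√19) = -153*(333 + I*√19)/14 = -50949/14 - 153*I*√19/14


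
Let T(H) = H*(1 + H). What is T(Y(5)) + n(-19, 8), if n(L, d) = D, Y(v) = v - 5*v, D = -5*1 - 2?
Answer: 373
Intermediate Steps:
D = -7 (D = -5 - 2 = -7)
Y(v) = -4*v
n(L, d) = -7
T(Y(5)) + n(-19, 8) = (-4*5)*(1 - 4*5) - 7 = -20*(1 - 20) - 7 = -20*(-19) - 7 = 380 - 7 = 373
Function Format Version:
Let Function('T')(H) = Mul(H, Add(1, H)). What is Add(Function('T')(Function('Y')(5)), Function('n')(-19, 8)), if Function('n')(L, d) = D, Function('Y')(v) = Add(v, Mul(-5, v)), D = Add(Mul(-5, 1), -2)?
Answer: 373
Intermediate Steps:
D = -7 (D = Add(-5, -2) = -7)
Function('Y')(v) = Mul(-4, v)
Function('n')(L, d) = -7
Add(Function('T')(Function('Y')(5)), Function('n')(-19, 8)) = Add(Mul(Mul(-4, 5), Add(1, Mul(-4, 5))), -7) = Add(Mul(-20, Add(1, -20)), -7) = Add(Mul(-20, -19), -7) = Add(380, -7) = 373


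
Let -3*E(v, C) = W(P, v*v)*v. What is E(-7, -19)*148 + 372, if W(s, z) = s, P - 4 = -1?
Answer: 1408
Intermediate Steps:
P = 3 (P = 4 - 1 = 3)
E(v, C) = -v
E(-7, -19)*148 + 372 = -1*(-7)*148 + 372 = 7*148 + 372 = 1036 + 372 = 1408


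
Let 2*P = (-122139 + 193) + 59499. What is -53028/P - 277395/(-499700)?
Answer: 14063733753/6240953180 ≈ 2.2535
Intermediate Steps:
P = -62447/2 (P = ((-122139 + 193) + 59499)/2 = (-121946 + 59499)/2 = (½)*(-62447) = -62447/2 ≈ -31224.)
-53028/P - 277395/(-499700) = -53028/(-62447/2) - 277395/(-499700) = -53028*(-2/62447) - 277395*(-1/499700) = 106056/62447 + 55479/99940 = 14063733753/6240953180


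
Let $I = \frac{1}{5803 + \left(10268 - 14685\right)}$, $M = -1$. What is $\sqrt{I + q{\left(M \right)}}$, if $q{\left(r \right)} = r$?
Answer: $\frac{i \sqrt{213290}}{462} \approx 0.99964 i$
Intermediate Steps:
$I = \frac{1}{1386}$ ($I = \frac{1}{5803 + \left(10268 - 14685\right)} = \frac{1}{5803 - 4417} = \frac{1}{1386} \approx 0.0007215$)
$\sqrt{I + q{\left(M \right)}} = \sqrt{\frac{1}{1386} - 1} = \sqrt{- \frac{1385}{1386}} = \frac{i \sqrt{213290}}{462}$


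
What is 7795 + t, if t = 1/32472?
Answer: 253119241/32472 ≈ 7795.0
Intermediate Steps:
t = 1/32472 ≈ 3.0796e-5
7795 + t = 7795 + 1/32472 = 253119241/32472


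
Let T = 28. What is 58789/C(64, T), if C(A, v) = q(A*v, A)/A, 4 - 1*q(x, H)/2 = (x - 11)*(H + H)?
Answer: -470312/56991 ≈ -8.2524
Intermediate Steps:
q(x, H) = 8 - 4*H*(-11 + x) (q(x, H) = 8 - 2*(x - 11)*(H + H) = 8 - 2*(-11 + x)*2*H = 8 - 4*H*(-11 + x))
C(A, v) = (8 + 44*A - 4*v*A²)/A (C(A, v) = (8 + 44*A - 4*A*A*v)/A = (8 + 44*A - 4*v*A²)/A)
58789/C(64, T) = 58789/(44 + 8/64 - 4*64*28) = 58789/(44 + 8*(1/64) - 7168) = 58789/(44 + ⅛ - 7168) = 58789/(-56991/8) = 58789*(-8/56991) = -470312/56991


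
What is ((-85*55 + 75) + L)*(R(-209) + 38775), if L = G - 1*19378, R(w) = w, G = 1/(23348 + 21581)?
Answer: -41547443397526/44929 ≈ -9.2474e+8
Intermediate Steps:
G = 1/44929 ≈ 2.2257e-5
L = -870634161/44929 (L = 1/44929 - 1*19378 = 1/44929 - 19378 = -870634161/44929 ≈ -19378.)
((-85*55 + 75) + L)*(R(-209) + 38775) = ((-85*55 + 75) - 870634161/44929)*(-209 + 38775) = ((-4675 + 75) - 870634161/44929)*38566 = (-4600 - 870634161/44929)*38566 = -1077307561/44929*38566 = -41547443397526/44929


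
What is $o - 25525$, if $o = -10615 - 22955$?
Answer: $-59095$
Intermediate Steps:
$o = -33570$ ($o = -10615 - 22955 = -33570$)
$o - 25525 = -33570 - 25525 = -59095$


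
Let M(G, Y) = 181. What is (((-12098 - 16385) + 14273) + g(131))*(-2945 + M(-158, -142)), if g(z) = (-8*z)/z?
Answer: 39298552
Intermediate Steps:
g(z) = -8
(((-12098 - 16385) + 14273) + g(131))*(-2945 + M(-158, -142)) = (((-12098 - 16385) + 14273) - 8)*(-2945 + 181) = ((-28483 + 14273) - 8)*(-2764) = (-14210 - 8)*(-2764) = -14218*(-2764) = 39298552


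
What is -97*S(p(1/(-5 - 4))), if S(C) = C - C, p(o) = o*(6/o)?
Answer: 0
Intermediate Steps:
p(o) = 6
S(C) = 0
-97*S(p(1/(-5 - 4))) = -97*0 = 0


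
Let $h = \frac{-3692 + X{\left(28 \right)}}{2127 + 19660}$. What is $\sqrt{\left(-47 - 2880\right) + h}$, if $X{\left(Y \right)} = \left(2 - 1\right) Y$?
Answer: $\frac{i \sqrt{1389448778631}}{21787} \approx 54.103 i$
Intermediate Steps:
$X{\left(Y \right)} = Y$ ($X{\left(Y \right)} = 1 Y = Y$)
$h = - \frac{3664}{21787}$ ($h = \frac{-3692 + 28}{2127 + 19660} = - \frac{3664}{21787} \approx -0.16817$)
$\sqrt{\left(-47 - 2880\right) + h} = \sqrt{\left(-47 - 2880\right) - \frac{3664}{21787}} = \sqrt{-2927 - \frac{3664}{21787}} = \sqrt{- \frac{63774213}{21787}} = \frac{i \sqrt{1389448778631}}{21787}$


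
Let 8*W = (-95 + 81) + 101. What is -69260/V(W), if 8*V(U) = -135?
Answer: 110816/27 ≈ 4104.3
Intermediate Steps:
W = 87/8 (W = ((-95 + 81) + 101)/8 = (-14 + 101)/8 = (1/8)*87 = 87/8 ≈ 10.875)
V(U) = -135/8 (V(U) = (1/8)*(-135) = -135/8)
-69260/V(W) = -69260/(-135/8) = -69260*(-8/135) = 110816/27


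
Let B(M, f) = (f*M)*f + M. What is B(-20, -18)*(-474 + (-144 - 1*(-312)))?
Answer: 1989000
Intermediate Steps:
B(M, f) = M + M*f² (B(M, f) = (M*f)*f + M = M*f² + M = M + M*f²)
B(-20, -18)*(-474 + (-144 - 1*(-312))) = (-20*(1 + (-18)²))*(-474 + (-144 - 1*(-312))) = (-20*(1 + 324))*(-474 + (-144 + 312)) = (-20*325)*(-474 + 168) = -6500*(-306) = 1989000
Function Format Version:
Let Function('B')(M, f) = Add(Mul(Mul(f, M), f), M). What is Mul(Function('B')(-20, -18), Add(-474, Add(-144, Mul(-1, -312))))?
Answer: 1989000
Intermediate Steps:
Function('B')(M, f) = Add(M, Mul(M, Pow(f, 2))) (Function('B')(M, f) = Add(Mul(Mul(M, f), f), M) = Add(Mul(M, Pow(f, 2)), M) = Add(M, Mul(M, Pow(f, 2))))
Mul(Function('B')(-20, -18), Add(-474, Add(-144, Mul(-1, -312)))) = Mul(Mul(-20, Add(1, Pow(-18, 2))), Add(-474, Add(-144, Mul(-1, -312)))) = Mul(Mul(-20, Add(1, 324)), Add(-474, Add(-144, 312))) = Mul(Mul(-20, 325), Add(-474, 168)) = Mul(-6500, -306) = 1989000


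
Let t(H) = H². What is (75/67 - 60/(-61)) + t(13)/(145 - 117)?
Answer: 931363/114436 ≈ 8.1387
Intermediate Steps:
(75/67 - 60/(-61)) + t(13)/(145 - 117) = (75/67 - 60/(-61)) + 13²/(145 - 117) = (75*(1/67) - 60*(-1/61)) + 169/28 = (75/67 + 60/61) + (1/28)*169 = 8595/4087 + 169/28 = 931363/114436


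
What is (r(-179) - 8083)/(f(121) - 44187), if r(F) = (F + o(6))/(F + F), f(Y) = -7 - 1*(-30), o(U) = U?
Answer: 2893541/15810712 ≈ 0.18301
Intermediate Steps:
f(Y) = 23 (f(Y) = -7 + 30 = 23)
r(F) = (6 + F)/(2*F) (r(F) = (F + 6)/(F + F) = (6 + F)/((2*F)) = (6 + F)*(1/(2*F)) = (6 + F)/(2*F))
(r(-179) - 8083)/(f(121) - 44187) = ((1/2)*(6 - 179)/(-179) - 8083)/(23 - 44187) = ((1/2)*(-1/179)*(-173) - 8083)/(-44164) = (173/358 - 8083)*(-1/44164) = -2893541/358*(-1/44164) = 2893541/15810712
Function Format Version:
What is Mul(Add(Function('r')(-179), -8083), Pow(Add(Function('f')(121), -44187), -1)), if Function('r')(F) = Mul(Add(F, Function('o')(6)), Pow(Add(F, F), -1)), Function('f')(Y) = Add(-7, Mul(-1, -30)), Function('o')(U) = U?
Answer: Rational(2893541, 15810712) ≈ 0.18301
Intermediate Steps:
Function('f')(Y) = 23 (Function('f')(Y) = Add(-7, 30) = 23)
Function('r')(F) = Mul(Rational(1, 2), Pow(F, -1), Add(6, F)) (Function('r')(F) = Mul(Add(F, 6), Pow(Add(F, F), -1)) = Mul(Add(6, F), Pow(Mul(2, F), -1)) = Mul(Add(6, F), Mul(Rational(1, 2), Pow(F, -1))) = Mul(Rational(1, 2), Pow(F, -1), Add(6, F)))
Mul(Add(Function('r')(-179), -8083), Pow(Add(Function('f')(121), -44187), -1)) = Mul(Add(Mul(Rational(1, 2), Pow(-179, -1), Add(6, -179)), -8083), Pow(Add(23, -44187), -1)) = Mul(Add(Mul(Rational(1, 2), Rational(-1, 179), -173), -8083), Pow(-44164, -1)) = Mul(Add(Rational(173, 358), -8083), Rational(-1, 44164)) = Mul(Rational(-2893541, 358), Rational(-1, 44164)) = Rational(2893541, 15810712)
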